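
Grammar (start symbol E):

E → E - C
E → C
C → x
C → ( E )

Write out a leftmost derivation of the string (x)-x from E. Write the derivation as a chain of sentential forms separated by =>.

E=>E-C=>C-C=>(E)-C=>(C)-C=>(x)-C=>(x)-x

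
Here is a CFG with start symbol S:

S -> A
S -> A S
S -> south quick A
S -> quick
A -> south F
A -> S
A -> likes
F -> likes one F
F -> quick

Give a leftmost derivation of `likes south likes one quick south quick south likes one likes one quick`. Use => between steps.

S => A S => likes S => likes A S => likes south F S => likes south likes one F S => likes south likes one quick S => likes south likes one quick south quick A => likes south likes one quick south quick south F => likes south likes one quick south quick south likes one F => likes south likes one quick south quick south likes one likes one F => likes south likes one quick south quick south likes one likes one quick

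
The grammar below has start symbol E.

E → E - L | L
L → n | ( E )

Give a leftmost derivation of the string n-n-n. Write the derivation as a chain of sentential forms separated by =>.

E => E-L   [E → E - L]
E-L => E-L-L   [E → E - L]
E-L-L => L-L-L   [E → L]
L-L-L => n-L-L   [L → n]
n-L-L => n-n-L   [L → n]
n-n-L => n-n-n   [L → n]

E => E-L => E-L-L => L-L-L => n-L-L => n-n-L => n-n-n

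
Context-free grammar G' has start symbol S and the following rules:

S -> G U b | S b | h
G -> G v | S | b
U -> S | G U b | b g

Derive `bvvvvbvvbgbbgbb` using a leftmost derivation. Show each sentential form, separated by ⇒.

S⇒GUb⇒GvUb⇒GvvUb⇒GvvvUb⇒GvvvvUb⇒bvvvvUb⇒bvvvvGUbb⇒bvvvvSUbb⇒bvvvvGUbUbb⇒bvvvvGvUbUbb⇒bvvvvGvvUbUbb⇒bvvvvbvvUbUbb⇒bvvvvbvvbgbUbb⇒bvvvvbvvbgbbgbb

S ⇒ GUb   [S -> G U b]
GUb ⇒ GvUb   [G -> G v]
GvUb ⇒ GvvUb   [G -> G v]
GvvUb ⇒ GvvvUb   [G -> G v]
GvvvUb ⇒ GvvvvUb   [G -> G v]
GvvvvUb ⇒ bvvvvUb   [G -> b]
bvvvvUb ⇒ bvvvvGUbb   [U -> G U b]
bvvvvGUbb ⇒ bvvvvSUbb   [G -> S]
bvvvvSUbb ⇒ bvvvvGUbUbb   [S -> G U b]
bvvvvGUbUbb ⇒ bvvvvGvUbUbb   [G -> G v]
bvvvvGvUbUbb ⇒ bvvvvGvvUbUbb   [G -> G v]
bvvvvGvvUbUbb ⇒ bvvvvbvvUbUbb   [G -> b]
bvvvvbvvUbUbb ⇒ bvvvvbvvbgbUbb   [U -> b g]
bvvvvbvvbgbUbb ⇒ bvvvvbvvbgbbgbb   [U -> b g]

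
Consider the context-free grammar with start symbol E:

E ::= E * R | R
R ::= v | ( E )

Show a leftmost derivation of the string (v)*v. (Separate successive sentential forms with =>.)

E => E*R   [E ::= E * R]
E*R => R*R   [E ::= R]
R*R => (E)*R   [R ::= ( E )]
(E)*R => (R)*R   [E ::= R]
(R)*R => (v)*R   [R ::= v]
(v)*R => (v)*v   [R ::= v]

E => E*R => R*R => (E)*R => (R)*R => (v)*R => (v)*v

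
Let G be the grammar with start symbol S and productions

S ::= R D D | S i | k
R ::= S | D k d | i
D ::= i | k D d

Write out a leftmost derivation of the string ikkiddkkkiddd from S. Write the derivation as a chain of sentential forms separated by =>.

S => RDD => iDD => ikDdD => ikkDddD => ikkiddD => ikkiddkDd => ikkiddkkDdd => ikkiddkkkDddd => ikkiddkkkiddd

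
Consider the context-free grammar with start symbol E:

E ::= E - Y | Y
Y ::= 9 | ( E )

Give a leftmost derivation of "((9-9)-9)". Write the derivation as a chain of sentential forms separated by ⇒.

E ⇒ Y   [E ::= Y]
Y ⇒ (E)   [Y ::= ( E )]
(E) ⇒ (E-Y)   [E ::= E - Y]
(E-Y) ⇒ (Y-Y)   [E ::= Y]
(Y-Y) ⇒ ((E)-Y)   [Y ::= ( E )]
((E)-Y) ⇒ ((E-Y)-Y)   [E ::= E - Y]
((E-Y)-Y) ⇒ ((Y-Y)-Y)   [E ::= Y]
((Y-Y)-Y) ⇒ ((9-Y)-Y)   [Y ::= 9]
((9-Y)-Y) ⇒ ((9-9)-Y)   [Y ::= 9]
((9-9)-Y) ⇒ ((9-9)-9)   [Y ::= 9]

E⇒Y⇒(E)⇒(E-Y)⇒(Y-Y)⇒((E)-Y)⇒((E-Y)-Y)⇒((Y-Y)-Y)⇒((9-Y)-Y)⇒((9-9)-Y)⇒((9-9)-9)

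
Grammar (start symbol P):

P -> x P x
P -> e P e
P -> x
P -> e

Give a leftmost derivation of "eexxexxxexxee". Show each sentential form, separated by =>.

P => ePe   [P -> e P e]
ePe => eePee   [P -> e P e]
eePee => eexPxee   [P -> x P x]
eexPxee => eexxPxxee   [P -> x P x]
eexxPxxee => eexxePexxee   [P -> e P e]
eexxePexxee => eexxexPxexxee   [P -> x P x]
eexxexPxexxee => eexxexxxexxee   [P -> x]

P=>ePe=>eePee=>eexPxee=>eexxPxxee=>eexxePexxee=>eexxexPxexxee=>eexxexxxexxee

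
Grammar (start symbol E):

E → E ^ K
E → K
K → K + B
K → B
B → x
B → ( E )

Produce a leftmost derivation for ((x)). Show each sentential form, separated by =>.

E => K   [E → K]
K => B   [K → B]
B => (E)   [B → ( E )]
(E) => (K)   [E → K]
(K) => (B)   [K → B]
(B) => ((E))   [B → ( E )]
((E)) => ((K))   [E → K]
((K)) => ((B))   [K → B]
((B)) => ((x))   [B → x]

E=>K=>B=>(E)=>(K)=>(B)=>((E))=>((K))=>((B))=>((x))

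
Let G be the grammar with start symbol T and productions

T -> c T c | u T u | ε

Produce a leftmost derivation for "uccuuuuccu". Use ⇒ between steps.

T ⇒ uTu   [T -> u T u]
uTu ⇒ ucTcu   [T -> c T c]
ucTcu ⇒ uccTccu   [T -> c T c]
uccTccu ⇒ uccuTuccu   [T -> u T u]
uccuTuccu ⇒ uccuuTuuccu   [T -> u T u]
uccuuTuuccu ⇒ uccuuuuccu   [T -> ε]

T⇒uTu⇒ucTcu⇒uccTccu⇒uccuTuccu⇒uccuuTuuccu⇒uccuuuuccu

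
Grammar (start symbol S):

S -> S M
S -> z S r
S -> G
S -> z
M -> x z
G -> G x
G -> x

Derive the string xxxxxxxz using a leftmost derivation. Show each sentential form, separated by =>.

S => SM => GM => GxM => GxxM => GxxxM => GxxxxM => GxxxxxM => xxxxxxM => xxxxxxxz

S => SM   [S -> S M]
SM => GM   [S -> G]
GM => GxM   [G -> G x]
GxM => GxxM   [G -> G x]
GxxM => GxxxM   [G -> G x]
GxxxM => GxxxxM   [G -> G x]
GxxxxM => GxxxxxM   [G -> G x]
GxxxxxM => xxxxxxM   [G -> x]
xxxxxxM => xxxxxxxz   [M -> x z]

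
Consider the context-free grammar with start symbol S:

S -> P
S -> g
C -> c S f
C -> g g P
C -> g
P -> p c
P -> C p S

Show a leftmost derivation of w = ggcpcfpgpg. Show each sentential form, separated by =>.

S=>P=>CpS=>ggPpS=>ggCpSpS=>ggcSfpSpS=>ggcPfpSpS=>ggcpcfpSpS=>ggcpcfpgpS=>ggcpcfpgpg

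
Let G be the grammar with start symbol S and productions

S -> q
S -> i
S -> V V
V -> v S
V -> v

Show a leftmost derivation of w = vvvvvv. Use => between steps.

S=>VV=>vV=>vvS=>vvVV=>vvvV=>vvvvS=>vvvvVV=>vvvvvV=>vvvvvv

S => VV   [S -> V V]
VV => vV   [V -> v]
vV => vvS   [V -> v S]
vvS => vvVV   [S -> V V]
vvVV => vvvV   [V -> v]
vvvV => vvvvS   [V -> v S]
vvvvS => vvvvVV   [S -> V V]
vvvvVV => vvvvvV   [V -> v]
vvvvvV => vvvvvv   [V -> v]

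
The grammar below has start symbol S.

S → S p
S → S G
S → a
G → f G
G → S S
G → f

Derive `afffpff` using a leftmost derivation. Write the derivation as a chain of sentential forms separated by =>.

S => SG   [S → S G]
SG => SGG   [S → S G]
SGG => SpGG   [S → S p]
SpGG => SGpGG   [S → S G]
SGpGG => SGGpGG   [S → S G]
SGGpGG => SGGGpGG   [S → S G]
SGGGpGG => aGGGpGG   [S → a]
aGGGpGG => afGGpGG   [G → f]
afGGpGG => affGpGG   [G → f]
affGpGG => afffpGG   [G → f]
afffpGG => afffpfG   [G → f]
afffpfG => afffpff   [G → f]

S=>SG=>SGG=>SpGG=>SGpGG=>SGGpGG=>SGGGpGG=>aGGGpGG=>afGGpGG=>affGpGG=>afffpGG=>afffpfG=>afffpff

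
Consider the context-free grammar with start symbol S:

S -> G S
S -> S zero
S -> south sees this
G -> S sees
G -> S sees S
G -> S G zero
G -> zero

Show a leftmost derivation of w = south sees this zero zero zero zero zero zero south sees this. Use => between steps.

S => G S => S G zero S => S zero G zero S => S zero zero G zero S => S zero zero zero G zero S => S zero zero zero zero G zero S => south sees this zero zero zero zero G zero S => south sees this zero zero zero zero zero zero S => south sees this zero zero zero zero zero zero south sees this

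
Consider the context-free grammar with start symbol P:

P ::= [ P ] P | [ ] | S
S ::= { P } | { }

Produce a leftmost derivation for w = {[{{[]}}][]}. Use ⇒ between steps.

P ⇒ S   [P ::= S]
S ⇒ {P}   [S ::= { P }]
{P} ⇒ {[P]P}   [P ::= [ P ] P]
{[P]P} ⇒ {[S]P}   [P ::= S]
{[S]P} ⇒ {[{P}]P}   [S ::= { P }]
{[{P}]P} ⇒ {[{S}]P}   [P ::= S]
{[{S}]P} ⇒ {[{{P}}]P}   [S ::= { P }]
{[{{P}}]P} ⇒ {[{{[]}}]P}   [P ::= [ ]]
{[{{[]}}]P} ⇒ {[{{[]}}][]}   [P ::= [ ]]

P⇒S⇒{P}⇒{[P]P}⇒{[S]P}⇒{[{P}]P}⇒{[{S}]P}⇒{[{{P}}]P}⇒{[{{[]}}]P}⇒{[{{[]}}][]}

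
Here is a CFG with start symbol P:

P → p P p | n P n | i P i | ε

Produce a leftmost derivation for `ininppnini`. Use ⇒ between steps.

P ⇒ iPi ⇒ inPni ⇒ iniPini ⇒ ininPnini ⇒ ininpPpnini ⇒ ininppnini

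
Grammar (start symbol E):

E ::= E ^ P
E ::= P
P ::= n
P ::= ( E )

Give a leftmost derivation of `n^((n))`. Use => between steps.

E => E^P   [E ::= E ^ P]
E^P => P^P   [E ::= P]
P^P => n^P   [P ::= n]
n^P => n^(E)   [P ::= ( E )]
n^(E) => n^(P)   [E ::= P]
n^(P) => n^((E))   [P ::= ( E )]
n^((E)) => n^((P))   [E ::= P]
n^((P)) => n^((n))   [P ::= n]

E => E^P => P^P => n^P => n^(E) => n^(P) => n^((E)) => n^((P)) => n^((n))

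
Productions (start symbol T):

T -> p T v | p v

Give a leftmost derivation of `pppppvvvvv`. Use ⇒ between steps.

T ⇒ pTv   [T -> p T v]
pTv ⇒ ppTvv   [T -> p T v]
ppTvv ⇒ pppTvvv   [T -> p T v]
pppTvvv ⇒ ppppTvvvv   [T -> p T v]
ppppTvvvv ⇒ pppppvvvvv   [T -> p v]

T⇒pTv⇒ppTvv⇒pppTvvv⇒ppppTvvvv⇒pppppvvvvv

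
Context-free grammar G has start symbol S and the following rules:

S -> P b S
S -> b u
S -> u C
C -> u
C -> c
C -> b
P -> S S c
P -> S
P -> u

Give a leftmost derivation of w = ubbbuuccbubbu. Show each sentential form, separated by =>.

S=>PbS=>SbS=>uCbS=>ubbS=>ubbPbS=>ubbSScbS=>ubbbuScbS=>ubbbuuCcbS=>ubbbuuccbS=>ubbbuuccbPbS=>ubbbuuccbubS=>ubbbuuccbubbu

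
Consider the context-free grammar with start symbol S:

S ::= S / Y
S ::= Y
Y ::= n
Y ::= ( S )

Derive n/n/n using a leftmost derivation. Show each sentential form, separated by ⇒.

S ⇒ S/Y   [S ::= S / Y]
S/Y ⇒ S/Y/Y   [S ::= S / Y]
S/Y/Y ⇒ Y/Y/Y   [S ::= Y]
Y/Y/Y ⇒ n/Y/Y   [Y ::= n]
n/Y/Y ⇒ n/n/Y   [Y ::= n]
n/n/Y ⇒ n/n/n   [Y ::= n]

S ⇒ S/Y ⇒ S/Y/Y ⇒ Y/Y/Y ⇒ n/Y/Y ⇒ n/n/Y ⇒ n/n/n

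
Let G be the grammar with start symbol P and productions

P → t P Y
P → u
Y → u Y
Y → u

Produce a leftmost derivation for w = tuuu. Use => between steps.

P => tPY => tuY => tuuY => tuuu

P => tPY   [P → t P Y]
tPY => tuY   [P → u]
tuY => tuuY   [Y → u Y]
tuuY => tuuu   [Y → u]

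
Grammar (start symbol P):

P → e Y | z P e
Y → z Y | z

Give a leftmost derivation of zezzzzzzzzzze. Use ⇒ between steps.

P ⇒ zPe ⇒ zeYe ⇒ zezYe ⇒ zezzYe ⇒ zezzzYe ⇒ zezzzzYe ⇒ zezzzzzYe ⇒ zezzzzzzYe ⇒ zezzzzzzzYe ⇒ zezzzzzzzzYe ⇒ zezzzzzzzzzYe ⇒ zezzzzzzzzzze

P ⇒ zPe   [P → z P e]
zPe ⇒ zeYe   [P → e Y]
zeYe ⇒ zezYe   [Y → z Y]
zezYe ⇒ zezzYe   [Y → z Y]
zezzYe ⇒ zezzzYe   [Y → z Y]
zezzzYe ⇒ zezzzzYe   [Y → z Y]
zezzzzYe ⇒ zezzzzzYe   [Y → z Y]
zezzzzzYe ⇒ zezzzzzzYe   [Y → z Y]
zezzzzzzYe ⇒ zezzzzzzzYe   [Y → z Y]
zezzzzzzzYe ⇒ zezzzzzzzzYe   [Y → z Y]
zezzzzzzzzYe ⇒ zezzzzzzzzzYe   [Y → z Y]
zezzzzzzzzzYe ⇒ zezzzzzzzzzze   [Y → z]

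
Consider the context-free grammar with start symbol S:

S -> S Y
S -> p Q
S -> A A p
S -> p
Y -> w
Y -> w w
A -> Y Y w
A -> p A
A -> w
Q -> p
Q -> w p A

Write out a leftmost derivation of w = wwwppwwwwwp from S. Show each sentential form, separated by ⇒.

S⇒AAp⇒YYwAp⇒wYwAp⇒wwwAp⇒wwwpAp⇒wwwppAp⇒wwwppYYwp⇒wwwppwwYwp⇒wwwppwwwwwp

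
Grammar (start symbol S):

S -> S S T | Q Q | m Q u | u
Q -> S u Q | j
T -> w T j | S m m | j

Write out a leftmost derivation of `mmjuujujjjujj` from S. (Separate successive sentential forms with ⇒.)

S ⇒ QQ ⇒ SuQQ ⇒ SSTuQQ ⇒ mQuSTuQQ ⇒ mSuQuSTuQQ ⇒ mmQuuQuSTuQQ ⇒ mmjuuQuSTuQQ ⇒ mmjuujuSTuQQ ⇒ mmjuujuQQTuQQ ⇒ mmjuujujQTuQQ ⇒ mmjuujujjTuQQ ⇒ mmjuujujjjuQQ ⇒ mmjuujujjjujQ ⇒ mmjuujujjjujj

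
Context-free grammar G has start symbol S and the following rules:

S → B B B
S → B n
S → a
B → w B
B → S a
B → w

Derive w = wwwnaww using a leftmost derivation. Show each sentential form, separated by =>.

S => BBB => wBBB => wwBB => wwSaB => wwBnaB => wwwnaB => wwwnawB => wwwnaww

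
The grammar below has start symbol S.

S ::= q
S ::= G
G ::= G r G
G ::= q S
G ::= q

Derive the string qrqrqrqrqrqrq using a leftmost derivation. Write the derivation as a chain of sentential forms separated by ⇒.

S ⇒ G ⇒ GrG ⇒ qrG ⇒ qrGrG ⇒ qrGrGrG ⇒ qrGrGrGrG ⇒ qrGrGrGrGrG ⇒ qrGrGrGrGrGrG ⇒ qrqrGrGrGrGrG ⇒ qrqrqrGrGrGrG ⇒ qrqrqrqrGrGrG ⇒ qrqrqrqrqrGrG ⇒ qrqrqrqrqrqrG ⇒ qrqrqrqrqrqrq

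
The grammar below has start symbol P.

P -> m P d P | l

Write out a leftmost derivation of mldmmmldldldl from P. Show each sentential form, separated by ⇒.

P ⇒ mPdP ⇒ mldP ⇒ mldmPdP ⇒ mldmmPdPdP ⇒ mldmmmPdPdPdP ⇒ mldmmmldPdPdP ⇒ mldmmmldldPdP ⇒ mldmmmldldldP ⇒ mldmmmldldldl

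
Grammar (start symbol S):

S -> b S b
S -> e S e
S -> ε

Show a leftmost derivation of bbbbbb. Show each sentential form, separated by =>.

S => bSb   [S -> b S b]
bSb => bbSbb   [S -> b S b]
bbSbb => bbbSbbb   [S -> b S b]
bbbSbbb => bbbbbb   [S -> ε]

S => bSb => bbSbb => bbbSbbb => bbbbbb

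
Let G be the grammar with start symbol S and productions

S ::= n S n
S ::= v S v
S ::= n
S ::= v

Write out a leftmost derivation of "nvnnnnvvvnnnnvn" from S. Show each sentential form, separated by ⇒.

S ⇒ nSn ⇒ nvSvn ⇒ nvnSnvn ⇒ nvnnSnnvn ⇒ nvnnnSnnnvn ⇒ nvnnnnSnnnnvn ⇒ nvnnnnvSvnnnnvn ⇒ nvnnnnvvvnnnnvn

S ⇒ nSn   [S ::= n S n]
nSn ⇒ nvSvn   [S ::= v S v]
nvSvn ⇒ nvnSnvn   [S ::= n S n]
nvnSnvn ⇒ nvnnSnnvn   [S ::= n S n]
nvnnSnnvn ⇒ nvnnnSnnnvn   [S ::= n S n]
nvnnnSnnnvn ⇒ nvnnnnSnnnnvn   [S ::= n S n]
nvnnnnSnnnnvn ⇒ nvnnnnvSvnnnnvn   [S ::= v S v]
nvnnnnvSvnnnnvn ⇒ nvnnnnvvvnnnnvn   [S ::= v]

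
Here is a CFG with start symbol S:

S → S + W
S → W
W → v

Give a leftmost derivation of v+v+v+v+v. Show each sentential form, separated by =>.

S => S+W   [S → S + W]
S+W => S+W+W   [S → S + W]
S+W+W => S+W+W+W   [S → S + W]
S+W+W+W => S+W+W+W+W   [S → S + W]
S+W+W+W+W => W+W+W+W+W   [S → W]
W+W+W+W+W => v+W+W+W+W   [W → v]
v+W+W+W+W => v+v+W+W+W   [W → v]
v+v+W+W+W => v+v+v+W+W   [W → v]
v+v+v+W+W => v+v+v+v+W   [W → v]
v+v+v+v+W => v+v+v+v+v   [W → v]

S => S+W => S+W+W => S+W+W+W => S+W+W+W+W => W+W+W+W+W => v+W+W+W+W => v+v+W+W+W => v+v+v+W+W => v+v+v+v+W => v+v+v+v+v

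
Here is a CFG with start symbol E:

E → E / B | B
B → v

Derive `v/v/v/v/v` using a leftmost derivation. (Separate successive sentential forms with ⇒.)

E ⇒ E/B   [E → E / B]
E/B ⇒ E/B/B   [E → E / B]
E/B/B ⇒ E/B/B/B   [E → E / B]
E/B/B/B ⇒ E/B/B/B/B   [E → E / B]
E/B/B/B/B ⇒ B/B/B/B/B   [E → B]
B/B/B/B/B ⇒ v/B/B/B/B   [B → v]
v/B/B/B/B ⇒ v/v/B/B/B   [B → v]
v/v/B/B/B ⇒ v/v/v/B/B   [B → v]
v/v/v/B/B ⇒ v/v/v/v/B   [B → v]
v/v/v/v/B ⇒ v/v/v/v/v   [B → v]

E ⇒ E/B ⇒ E/B/B ⇒ E/B/B/B ⇒ E/B/B/B/B ⇒ B/B/B/B/B ⇒ v/B/B/B/B ⇒ v/v/B/B/B ⇒ v/v/v/B/B ⇒ v/v/v/v/B ⇒ v/v/v/v/v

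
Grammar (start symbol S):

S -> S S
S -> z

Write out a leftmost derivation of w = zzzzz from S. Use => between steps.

S=>SS=>zS=>zSS=>zSSS=>zSSSS=>zzSSS=>zzzSS=>zzzzS=>zzzzz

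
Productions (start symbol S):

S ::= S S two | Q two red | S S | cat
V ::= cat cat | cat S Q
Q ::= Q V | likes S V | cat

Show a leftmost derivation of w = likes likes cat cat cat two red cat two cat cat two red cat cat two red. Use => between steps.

S => Q two red   [S ::= Q two red]
Q two red => likes S V two red   [Q ::= likes S V]
likes S V two red => likes Q two red V two red   [S ::= Q two red]
likes Q two red V two red => likes likes S V two red V two red   [Q ::= likes S V]
likes likes S V two red V two red => likes likes cat V two red V two red   [S ::= cat]
likes likes cat V two red V two red => likes likes cat cat S Q two red V two red   [V ::= cat S Q]
likes likes cat cat S Q two red V two red => likes likes cat cat S S Q two red V two red   [S ::= S S]
likes likes cat cat S S Q two red V two red => likes likes cat cat S S two S Q two red V two red   [S ::= S S two]
likes likes cat cat S S two S Q two red V two red => likes likes cat cat Q two red S two S Q two red V two red   [S ::= Q two red]
likes likes cat cat Q two red S two S Q two red V two red => likes likes cat cat cat two red S two S Q two red V two red   [Q ::= cat]
likes likes cat cat cat two red S two S Q two red V two red => likes likes cat cat cat two red cat two S Q two red V two red   [S ::= cat]
likes likes cat cat cat two red cat two S Q two red V two red => likes likes cat cat cat two red cat two cat Q two red V two red   [S ::= cat]
likes likes cat cat cat two red cat two cat Q two red V two red => likes likes cat cat cat two red cat two cat cat two red V two red   [Q ::= cat]
likes likes cat cat cat two red cat two cat cat two red V two red => likes likes cat cat cat two red cat two cat cat two red cat cat two red   [V ::= cat cat]

S => Q two red => likes S V two red => likes Q two red V two red => likes likes S V two red V two red => likes likes cat V two red V two red => likes likes cat cat S Q two red V two red => likes likes cat cat S S Q two red V two red => likes likes cat cat S S two S Q two red V two red => likes likes cat cat Q two red S two S Q two red V two red => likes likes cat cat cat two red S two S Q two red V two red => likes likes cat cat cat two red cat two S Q two red V two red => likes likes cat cat cat two red cat two cat Q two red V two red => likes likes cat cat cat two red cat two cat cat two red V two red => likes likes cat cat cat two red cat two cat cat two red cat cat two red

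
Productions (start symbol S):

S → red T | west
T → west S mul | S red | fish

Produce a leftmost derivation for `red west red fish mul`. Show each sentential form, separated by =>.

S => red T => red west S mul => red west red T mul => red west red fish mul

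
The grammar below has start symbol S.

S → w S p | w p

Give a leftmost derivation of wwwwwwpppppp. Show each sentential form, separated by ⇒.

S ⇒ wSp ⇒ wwSpp ⇒ wwwSppp ⇒ wwwwSpppp ⇒ wwwwwSppppp ⇒ wwwwwwpppppp

S ⇒ wSp   [S → w S p]
wSp ⇒ wwSpp   [S → w S p]
wwSpp ⇒ wwwSppp   [S → w S p]
wwwSppp ⇒ wwwwSpppp   [S → w S p]
wwwwSpppp ⇒ wwwwwSppppp   [S → w S p]
wwwwwSppppp ⇒ wwwwwwpppppp   [S → w p]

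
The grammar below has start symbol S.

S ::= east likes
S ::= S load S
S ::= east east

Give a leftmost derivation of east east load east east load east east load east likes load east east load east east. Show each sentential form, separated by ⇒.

S ⇒ S load S ⇒ east east load S ⇒ east east load S load S ⇒ east east load S load S load S ⇒ east east load S load S load S load S ⇒ east east load east east load S load S load S ⇒ east east load east east load east east load S load S ⇒ east east load east east load east east load east likes load S ⇒ east east load east east load east east load east likes load S load S ⇒ east east load east east load east east load east likes load east east load S ⇒ east east load east east load east east load east likes load east east load east east

S ⇒ S load S   [S ::= S load S]
S load S ⇒ east east load S   [S ::= east east]
east east load S ⇒ east east load S load S   [S ::= S load S]
east east load S load S ⇒ east east load S load S load S   [S ::= S load S]
east east load S load S load S ⇒ east east load S load S load S load S   [S ::= S load S]
east east load S load S load S load S ⇒ east east load east east load S load S load S   [S ::= east east]
east east load east east load S load S load S ⇒ east east load east east load east east load S load S   [S ::= east east]
east east load east east load east east load S load S ⇒ east east load east east load east east load east likes load S   [S ::= east likes]
east east load east east load east east load east likes load S ⇒ east east load east east load east east load east likes load S load S   [S ::= S load S]
east east load east east load east east load east likes load S load S ⇒ east east load east east load east east load east likes load east east load S   [S ::= east east]
east east load east east load east east load east likes load east east load S ⇒ east east load east east load east east load east likes load east east load east east   [S ::= east east]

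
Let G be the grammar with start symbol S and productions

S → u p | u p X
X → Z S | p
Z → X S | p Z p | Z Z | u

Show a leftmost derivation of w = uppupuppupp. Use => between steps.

S => upX   [S → u p X]
upX => upZS   [X → Z S]
upZS => uppZpS   [Z → p Z p]
uppZpS => uppZZpS   [Z → Z Z]
uppZZpS => uppuZpS   [Z → u]
uppuZpS => uppuXSpS   [Z → X S]
uppuXSpS => uppupSpS   [X → p]
uppupSpS => uppupuppS   [S → u p]
uppupuppS => uppupuppupX   [S → u p X]
uppupuppupX => uppupuppupp   [X → p]

S => upX => upZS => uppZpS => uppZZpS => uppuZpS => uppuXSpS => uppupSpS => uppupuppS => uppupuppupX => uppupuppupp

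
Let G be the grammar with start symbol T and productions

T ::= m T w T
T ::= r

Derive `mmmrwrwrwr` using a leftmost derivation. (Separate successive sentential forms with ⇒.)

T ⇒ mTwT ⇒ mmTwTwT ⇒ mmmTwTwTwT ⇒ mmmrwTwTwT ⇒ mmmrwrwTwT ⇒ mmmrwrwrwT ⇒ mmmrwrwrwr

T ⇒ mTwT   [T ::= m T w T]
mTwT ⇒ mmTwTwT   [T ::= m T w T]
mmTwTwT ⇒ mmmTwTwTwT   [T ::= m T w T]
mmmTwTwTwT ⇒ mmmrwTwTwT   [T ::= r]
mmmrwTwTwT ⇒ mmmrwrwTwT   [T ::= r]
mmmrwrwTwT ⇒ mmmrwrwrwT   [T ::= r]
mmmrwrwrwT ⇒ mmmrwrwrwr   [T ::= r]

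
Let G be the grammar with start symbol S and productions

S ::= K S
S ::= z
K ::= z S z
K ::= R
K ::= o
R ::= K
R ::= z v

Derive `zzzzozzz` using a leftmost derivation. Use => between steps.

S => KS   [S ::= K S]
KS => zSzS   [K ::= z S z]
zSzS => zKSzS   [S ::= K S]
zKSzS => zzSzSzS   [K ::= z S z]
zzSzSzS => zzzzSzS   [S ::= z]
zzzzSzS => zzzzKSzS   [S ::= K S]
zzzzKSzS => zzzzoSzS   [K ::= o]
zzzzoSzS => zzzzozzS   [S ::= z]
zzzzozzS => zzzzozzz   [S ::= z]

S => KS => zSzS => zKSzS => zzSzSzS => zzzzSzS => zzzzKSzS => zzzzoSzS => zzzzozzS => zzzzozzz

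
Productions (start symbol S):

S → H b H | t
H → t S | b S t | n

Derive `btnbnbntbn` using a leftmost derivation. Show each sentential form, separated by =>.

S => HbH => bStbH => bHbHtbH => btSbHtbH => btHbHbHtbH => btnbHbHtbH => btnbnbHtbH => btnbnbntbH => btnbnbntbn

S => HbH   [S → H b H]
HbH => bStbH   [H → b S t]
bStbH => bHbHtbH   [S → H b H]
bHbHtbH => btSbHtbH   [H → t S]
btSbHtbH => btHbHbHtbH   [S → H b H]
btHbHbHtbH => btnbHbHtbH   [H → n]
btnbHbHtbH => btnbnbHtbH   [H → n]
btnbnbHtbH => btnbnbntbH   [H → n]
btnbnbntbH => btnbnbntbn   [H → n]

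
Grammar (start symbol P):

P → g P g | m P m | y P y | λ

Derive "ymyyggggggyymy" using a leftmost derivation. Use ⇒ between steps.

P ⇒ yPy   [P → y P y]
yPy ⇒ ymPmy   [P → m P m]
ymPmy ⇒ ymyPymy   [P → y P y]
ymyPymy ⇒ ymyyPyymy   [P → y P y]
ymyyPyymy ⇒ ymyygPgyymy   [P → g P g]
ymyygPgyymy ⇒ ymyyggPggyymy   [P → g P g]
ymyyggPggyymy ⇒ ymyygggPgggyymy   [P → g P g]
ymyygggPgggyymy ⇒ ymyyggggggyymy   [P → λ]

P⇒yPy⇒ymPmy⇒ymyPymy⇒ymyyPyymy⇒ymyygPgyymy⇒ymyyggPggyymy⇒ymyygggPgggyymy⇒ymyyggggggyymy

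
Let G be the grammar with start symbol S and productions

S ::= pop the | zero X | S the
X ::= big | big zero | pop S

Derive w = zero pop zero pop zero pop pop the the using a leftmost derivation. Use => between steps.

S => zero X   [S ::= zero X]
zero X => zero pop S   [X ::= pop S]
zero pop S => zero pop zero X   [S ::= zero X]
zero pop zero X => zero pop zero pop S   [X ::= pop S]
zero pop zero pop S => zero pop zero pop zero X   [S ::= zero X]
zero pop zero pop zero X => zero pop zero pop zero pop S   [X ::= pop S]
zero pop zero pop zero pop S => zero pop zero pop zero pop S the   [S ::= S the]
zero pop zero pop zero pop S the => zero pop zero pop zero pop pop the the   [S ::= pop the]

S => zero X => zero pop S => zero pop zero X => zero pop zero pop S => zero pop zero pop zero X => zero pop zero pop zero pop S => zero pop zero pop zero pop S the => zero pop zero pop zero pop pop the the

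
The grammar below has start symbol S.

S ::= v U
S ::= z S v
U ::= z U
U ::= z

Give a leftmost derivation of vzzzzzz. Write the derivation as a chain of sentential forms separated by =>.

S=>vU=>vzU=>vzzU=>vzzzU=>vzzzzU=>vzzzzzU=>vzzzzzz

S => vU   [S ::= v U]
vU => vzU   [U ::= z U]
vzU => vzzU   [U ::= z U]
vzzU => vzzzU   [U ::= z U]
vzzzU => vzzzzU   [U ::= z U]
vzzzzU => vzzzzzU   [U ::= z U]
vzzzzzU => vzzzzzz   [U ::= z]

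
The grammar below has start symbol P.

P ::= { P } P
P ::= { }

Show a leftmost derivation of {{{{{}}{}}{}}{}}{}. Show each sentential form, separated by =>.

P=>{P}P=>{{P}P}P=>{{{P}P}P}P=>{{{{P}P}P}P}P=>{{{{{}}P}P}P}P=>{{{{{}}{}}P}P}P=>{{{{{}}{}}{}}P}P=>{{{{{}}{}}{}}{}}P=>{{{{{}}{}}{}}{}}{}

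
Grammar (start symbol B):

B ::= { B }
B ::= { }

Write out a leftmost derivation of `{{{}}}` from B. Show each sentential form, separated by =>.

B => {B}   [B ::= { B }]
{B} => {{B}}   [B ::= { B }]
{{B}} => {{{}}}   [B ::= { }]

B=>{B}=>{{B}}=>{{{}}}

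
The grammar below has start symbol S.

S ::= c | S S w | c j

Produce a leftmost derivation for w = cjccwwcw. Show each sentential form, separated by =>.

S=>SSw=>SSwSw=>cjSwSw=>cjSSwwSw=>cjcSwwSw=>cjccwwSw=>cjccwwcw

S => SSw   [S ::= S S w]
SSw => SSwSw   [S ::= S S w]
SSwSw => cjSwSw   [S ::= c j]
cjSwSw => cjSSwwSw   [S ::= S S w]
cjSSwwSw => cjcSwwSw   [S ::= c]
cjcSwwSw => cjccwwSw   [S ::= c]
cjccwwSw => cjccwwcw   [S ::= c]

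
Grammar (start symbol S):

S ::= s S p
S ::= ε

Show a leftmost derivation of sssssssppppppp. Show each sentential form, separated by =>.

S => sSp => ssSpp => sssSppp => ssssSpppp => sssssSppppp => ssssssSpppppp => sssssssSppppppp => sssssssppppppp

S => sSp   [S ::= s S p]
sSp => ssSpp   [S ::= s S p]
ssSpp => sssSppp   [S ::= s S p]
sssSppp => ssssSpppp   [S ::= s S p]
ssssSpppp => sssssSppppp   [S ::= s S p]
sssssSppppp => ssssssSpppppp   [S ::= s S p]
ssssssSpppppp => sssssssSppppppp   [S ::= s S p]
sssssssSppppppp => sssssssppppppp   [S ::= ε]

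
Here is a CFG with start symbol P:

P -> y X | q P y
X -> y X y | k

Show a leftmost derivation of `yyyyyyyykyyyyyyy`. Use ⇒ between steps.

P ⇒ yX   [P -> y X]
yX ⇒ yyXy   [X -> y X y]
yyXy ⇒ yyyXyy   [X -> y X y]
yyyXyy ⇒ yyyyXyyy   [X -> y X y]
yyyyXyyy ⇒ yyyyyXyyyy   [X -> y X y]
yyyyyXyyyy ⇒ yyyyyyXyyyyy   [X -> y X y]
yyyyyyXyyyyy ⇒ yyyyyyyXyyyyyy   [X -> y X y]
yyyyyyyXyyyyyy ⇒ yyyyyyyyXyyyyyyy   [X -> y X y]
yyyyyyyyXyyyyyyy ⇒ yyyyyyyykyyyyyyy   [X -> k]

P ⇒ yX ⇒ yyXy ⇒ yyyXyy ⇒ yyyyXyyy ⇒ yyyyyXyyyy ⇒ yyyyyyXyyyyy ⇒ yyyyyyyXyyyyyy ⇒ yyyyyyyyXyyyyyyy ⇒ yyyyyyyykyyyyyyy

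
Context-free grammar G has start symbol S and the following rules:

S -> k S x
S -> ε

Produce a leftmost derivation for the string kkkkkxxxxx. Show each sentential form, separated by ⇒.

S ⇒ kSx ⇒ kkSxx ⇒ kkkSxxx ⇒ kkkkSxxxx ⇒ kkkkkSxxxxx ⇒ kkkkkxxxxx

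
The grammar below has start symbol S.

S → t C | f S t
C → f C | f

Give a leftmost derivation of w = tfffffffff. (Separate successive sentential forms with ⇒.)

S ⇒ tC ⇒ tfC ⇒ tffC ⇒ tfffC ⇒ tffffC ⇒ tfffffC ⇒ tffffffC ⇒ tfffffffC ⇒ tffffffffC ⇒ tfffffffff

S ⇒ tC   [S → t C]
tC ⇒ tfC   [C → f C]
tfC ⇒ tffC   [C → f C]
tffC ⇒ tfffC   [C → f C]
tfffC ⇒ tffffC   [C → f C]
tffffC ⇒ tfffffC   [C → f C]
tfffffC ⇒ tffffffC   [C → f C]
tffffffC ⇒ tfffffffC   [C → f C]
tfffffffC ⇒ tffffffffC   [C → f C]
tffffffffC ⇒ tfffffffff   [C → f]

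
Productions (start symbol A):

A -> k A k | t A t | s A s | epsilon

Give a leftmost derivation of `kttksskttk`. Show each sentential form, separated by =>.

A => kAk   [A -> k A k]
kAk => ktAtk   [A -> t A t]
ktAtk => kttAttk   [A -> t A t]
kttAttk => kttkAkttk   [A -> k A k]
kttkAkttk => kttksAskttk   [A -> s A s]
kttksAskttk => kttksskttk   [A -> epsilon]

A => kAk => ktAtk => kttAttk => kttkAkttk => kttksAskttk => kttksskttk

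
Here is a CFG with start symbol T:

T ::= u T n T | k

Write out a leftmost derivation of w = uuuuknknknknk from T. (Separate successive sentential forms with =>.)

T=>uTnT=>uuTnTnT=>uuuTnTnTnT=>uuuuTnTnTnTnT=>uuuuknTnTnTnT=>uuuuknknTnTnT=>uuuuknknknTnT=>uuuuknknknknT=>uuuuknknknknk

T => uTnT   [T ::= u T n T]
uTnT => uuTnTnT   [T ::= u T n T]
uuTnTnT => uuuTnTnTnT   [T ::= u T n T]
uuuTnTnTnT => uuuuTnTnTnTnT   [T ::= u T n T]
uuuuTnTnTnTnT => uuuuknTnTnTnT   [T ::= k]
uuuuknTnTnTnT => uuuuknknTnTnT   [T ::= k]
uuuuknknTnTnT => uuuuknknknTnT   [T ::= k]
uuuuknknknTnT => uuuuknknknknT   [T ::= k]
uuuuknknknknT => uuuuknknknknk   [T ::= k]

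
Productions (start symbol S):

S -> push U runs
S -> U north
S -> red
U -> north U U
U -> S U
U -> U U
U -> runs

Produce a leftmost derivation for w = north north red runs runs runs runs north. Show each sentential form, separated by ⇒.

S ⇒ U north   [S -> U north]
U north ⇒ north U U north   [U -> north U U]
north U U north ⇒ north U U U north   [U -> U U]
north U U U north ⇒ north north U U U U north   [U -> north U U]
north north U U U U north ⇒ north north S U U U U north   [U -> S U]
north north S U U U U north ⇒ north north red U U U U north   [S -> red]
north north red U U U U north ⇒ north north red runs U U U north   [U -> runs]
north north red runs U U U north ⇒ north north red runs runs U U north   [U -> runs]
north north red runs runs U U north ⇒ north north red runs runs runs U north   [U -> runs]
north north red runs runs runs U north ⇒ north north red runs runs runs runs north   [U -> runs]

S ⇒ U north ⇒ north U U north ⇒ north U U U north ⇒ north north U U U U north ⇒ north north S U U U U north ⇒ north north red U U U U north ⇒ north north red runs U U U north ⇒ north north red runs runs U U north ⇒ north north red runs runs runs U north ⇒ north north red runs runs runs runs north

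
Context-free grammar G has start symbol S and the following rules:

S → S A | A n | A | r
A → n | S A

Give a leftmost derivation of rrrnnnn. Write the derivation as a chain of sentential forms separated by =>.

S => A   [S → A]
A => SA   [A → S A]
SA => SAA   [S → S A]
SAA => SAAA   [S → S A]
SAAA => rAAA   [S → r]
rAAA => rSAAA   [A → S A]
rSAAA => rSAAAA   [S → S A]
rSAAAA => rrAAAA   [S → r]
rrAAAA => rrSAAAA   [A → S A]
rrSAAAA => rrrAAAA   [S → r]
rrrAAAA => rrrnAAA   [A → n]
rrrnAAA => rrrnnAA   [A → n]
rrrnnAA => rrrnnnA   [A → n]
rrrnnnA => rrrnnnn   [A → n]

S => A => SA => SAA => SAAA => rAAA => rSAAA => rSAAAA => rrAAAA => rrSAAAA => rrrAAAA => rrrnAAA => rrrnnAA => rrrnnnA => rrrnnnn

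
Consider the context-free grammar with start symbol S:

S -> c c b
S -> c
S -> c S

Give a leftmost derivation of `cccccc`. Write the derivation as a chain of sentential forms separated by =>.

S=>cS=>ccS=>cccS=>ccccS=>cccccS=>cccccc

S => cS   [S -> c S]
cS => ccS   [S -> c S]
ccS => cccS   [S -> c S]
cccS => ccccS   [S -> c S]
ccccS => cccccS   [S -> c S]
cccccS => cccccc   [S -> c]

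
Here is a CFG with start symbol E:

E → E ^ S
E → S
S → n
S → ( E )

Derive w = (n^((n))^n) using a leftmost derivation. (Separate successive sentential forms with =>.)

E => S => (E) => (E^S) => (E^S^S) => (S^S^S) => (n^S^S) => (n^(E)^S) => (n^(S)^S) => (n^((E))^S) => (n^((S))^S) => (n^((n))^S) => (n^((n))^n)

E => S   [E → S]
S => (E)   [S → ( E )]
(E) => (E^S)   [E → E ^ S]
(E^S) => (E^S^S)   [E → E ^ S]
(E^S^S) => (S^S^S)   [E → S]
(S^S^S) => (n^S^S)   [S → n]
(n^S^S) => (n^(E)^S)   [S → ( E )]
(n^(E)^S) => (n^(S)^S)   [E → S]
(n^(S)^S) => (n^((E))^S)   [S → ( E )]
(n^((E))^S) => (n^((S))^S)   [E → S]
(n^((S))^S) => (n^((n))^S)   [S → n]
(n^((n))^S) => (n^((n))^n)   [S → n]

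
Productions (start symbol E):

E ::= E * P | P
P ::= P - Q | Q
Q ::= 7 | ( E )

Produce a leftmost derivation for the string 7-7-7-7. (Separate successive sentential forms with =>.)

E => P   [E ::= P]
P => P-Q   [P ::= P - Q]
P-Q => P-Q-Q   [P ::= P - Q]
P-Q-Q => P-Q-Q-Q   [P ::= P - Q]
P-Q-Q-Q => Q-Q-Q-Q   [P ::= Q]
Q-Q-Q-Q => 7-Q-Q-Q   [Q ::= 7]
7-Q-Q-Q => 7-7-Q-Q   [Q ::= 7]
7-7-Q-Q => 7-7-7-Q   [Q ::= 7]
7-7-7-Q => 7-7-7-7   [Q ::= 7]

E => P => P-Q => P-Q-Q => P-Q-Q-Q => Q-Q-Q-Q => 7-Q-Q-Q => 7-7-Q-Q => 7-7-7-Q => 7-7-7-7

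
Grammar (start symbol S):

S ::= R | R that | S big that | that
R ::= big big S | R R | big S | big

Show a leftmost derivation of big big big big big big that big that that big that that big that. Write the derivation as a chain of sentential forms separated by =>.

S => S big that => R that big that => big big S that big that => big big R that big that => big big big S that big that => big big big S big that that big that => big big big R that big that that big that => big big big R R that big that that big that => big big big big R that big that that big that => big big big big big big S that big that that big that => big big big big big big S big that that big that that big that => big big big big big big that big that that big that that big that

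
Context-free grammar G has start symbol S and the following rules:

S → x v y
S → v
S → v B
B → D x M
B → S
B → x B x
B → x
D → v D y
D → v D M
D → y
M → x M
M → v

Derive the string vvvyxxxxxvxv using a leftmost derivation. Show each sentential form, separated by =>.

S => vB => vS => vvB => vvDxM => vvvDMxM => vvvyMxM => vvvyxMxM => vvvyxxMxM => vvvyxxxMxM => vvvyxxxxMxM => vvvyxxxxxMxM => vvvyxxxxxvxM => vvvyxxxxxvxv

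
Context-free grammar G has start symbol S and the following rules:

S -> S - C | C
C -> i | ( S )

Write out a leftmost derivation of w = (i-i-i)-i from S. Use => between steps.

S => S-C   [S -> S - C]
S-C => C-C   [S -> C]
C-C => (S)-C   [C -> ( S )]
(S)-C => (S-C)-C   [S -> S - C]
(S-C)-C => (S-C-C)-C   [S -> S - C]
(S-C-C)-C => (C-C-C)-C   [S -> C]
(C-C-C)-C => (i-C-C)-C   [C -> i]
(i-C-C)-C => (i-i-C)-C   [C -> i]
(i-i-C)-C => (i-i-i)-C   [C -> i]
(i-i-i)-C => (i-i-i)-i   [C -> i]

S => S-C => C-C => (S)-C => (S-C)-C => (S-C-C)-C => (C-C-C)-C => (i-C-C)-C => (i-i-C)-C => (i-i-i)-C => (i-i-i)-i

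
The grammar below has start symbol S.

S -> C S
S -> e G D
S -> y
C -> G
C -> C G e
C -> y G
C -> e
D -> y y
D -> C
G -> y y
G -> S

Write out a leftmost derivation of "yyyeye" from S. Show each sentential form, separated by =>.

S => CS   [S -> C S]
CS => yGS   [C -> y G]
yGS => yyyS   [G -> y y]
yyyS => yyyeGD   [S -> e G D]
yyyeGD => yyyeSD   [G -> S]
yyyeSD => yyyeyD   [S -> y]
yyyeyD => yyyeyC   [D -> C]
yyyeyC => yyyeye   [C -> e]

S => CS => yGS => yyyS => yyyeGD => yyyeSD => yyyeyD => yyyeyC => yyyeye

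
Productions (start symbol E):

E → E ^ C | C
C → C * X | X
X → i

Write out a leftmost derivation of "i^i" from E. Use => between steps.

E => E^C   [E → E ^ C]
E^C => C^C   [E → C]
C^C => X^C   [C → X]
X^C => i^C   [X → i]
i^C => i^X   [C → X]
i^X => i^i   [X → i]

E=>E^C=>C^C=>X^C=>i^C=>i^X=>i^i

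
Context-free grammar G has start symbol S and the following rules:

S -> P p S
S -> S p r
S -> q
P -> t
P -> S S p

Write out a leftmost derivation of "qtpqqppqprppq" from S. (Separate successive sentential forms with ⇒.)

S ⇒ PpS ⇒ SSppS ⇒ qSppS ⇒ qSprppS ⇒ qPpSprppS ⇒ qSSppSprppS ⇒ qPpSSppSprppS ⇒ qtpSSppSprppS ⇒ qtpqSppSprppS ⇒ qtpqqppSprppS ⇒ qtpqqppqprppS ⇒ qtpqqppqprppq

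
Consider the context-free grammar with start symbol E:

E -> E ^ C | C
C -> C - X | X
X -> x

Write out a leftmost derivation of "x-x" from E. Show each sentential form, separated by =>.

E => C => C-X => X-X => x-X => x-x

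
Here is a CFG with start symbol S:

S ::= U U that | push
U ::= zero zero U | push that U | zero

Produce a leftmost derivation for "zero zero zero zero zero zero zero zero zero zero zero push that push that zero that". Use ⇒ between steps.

S ⇒ U U that   [S ::= U U that]
U U that ⇒ zero zero U U that   [U ::= zero zero U]
zero zero U U that ⇒ zero zero zero zero U U that   [U ::= zero zero U]
zero zero zero zero U U that ⇒ zero zero zero zero zero zero U U that   [U ::= zero zero U]
zero zero zero zero zero zero U U that ⇒ zero zero zero zero zero zero zero zero U U that   [U ::= zero zero U]
zero zero zero zero zero zero zero zero U U that ⇒ zero zero zero zero zero zero zero zero zero zero U U that   [U ::= zero zero U]
zero zero zero zero zero zero zero zero zero zero U U that ⇒ zero zero zero zero zero zero zero zero zero zero zero U that   [U ::= zero]
zero zero zero zero zero zero zero zero zero zero zero U that ⇒ zero zero zero zero zero zero zero zero zero zero zero push that U that   [U ::= push that U]
zero zero zero zero zero zero zero zero zero zero zero push that U that ⇒ zero zero zero zero zero zero zero zero zero zero zero push that push that U that   [U ::= push that U]
zero zero zero zero zero zero zero zero zero zero zero push that push that U that ⇒ zero zero zero zero zero zero zero zero zero zero zero push that push that zero that   [U ::= zero]

S ⇒ U U that ⇒ zero zero U U that ⇒ zero zero zero zero U U that ⇒ zero zero zero zero zero zero U U that ⇒ zero zero zero zero zero zero zero zero U U that ⇒ zero zero zero zero zero zero zero zero zero zero U U that ⇒ zero zero zero zero zero zero zero zero zero zero zero U that ⇒ zero zero zero zero zero zero zero zero zero zero zero push that U that ⇒ zero zero zero zero zero zero zero zero zero zero zero push that push that U that ⇒ zero zero zero zero zero zero zero zero zero zero zero push that push that zero that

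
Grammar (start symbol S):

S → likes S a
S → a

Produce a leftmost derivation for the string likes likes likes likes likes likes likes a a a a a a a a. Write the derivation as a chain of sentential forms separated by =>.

S => likes S a => likes likes S a a => likes likes likes S a a a => likes likes likes likes S a a a a => likes likes likes likes likes S a a a a a => likes likes likes likes likes likes S a a a a a a => likes likes likes likes likes likes likes S a a a a a a a => likes likes likes likes likes likes likes a a a a a a a a

S => likes S a   [S → likes S a]
likes S a => likes likes S a a   [S → likes S a]
likes likes S a a => likes likes likes S a a a   [S → likes S a]
likes likes likes S a a a => likes likes likes likes S a a a a   [S → likes S a]
likes likes likes likes S a a a a => likes likes likes likes likes S a a a a a   [S → likes S a]
likes likes likes likes likes S a a a a a => likes likes likes likes likes likes S a a a a a a   [S → likes S a]
likes likes likes likes likes likes S a a a a a a => likes likes likes likes likes likes likes S a a a a a a a   [S → likes S a]
likes likes likes likes likes likes likes S a a a a a a a => likes likes likes likes likes likes likes a a a a a a a a   [S → a]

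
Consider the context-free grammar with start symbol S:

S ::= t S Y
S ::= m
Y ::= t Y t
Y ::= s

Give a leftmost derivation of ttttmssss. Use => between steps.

S => tSY => ttSYY => tttSYYY => ttttSYYYY => ttttmYYYY => ttttmsYYY => ttttmssYY => ttttmsssY => ttttmssss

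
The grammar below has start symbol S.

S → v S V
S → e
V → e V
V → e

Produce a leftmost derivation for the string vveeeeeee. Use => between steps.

S => vSV => vvSVV => vveVV => vveeVV => vveeeVV => vveeeeVV => vveeeeeVV => vveeeeeeV => vveeeeeee

S => vSV   [S → v S V]
vSV => vvSVV   [S → v S V]
vvSVV => vveVV   [S → e]
vveVV => vveeVV   [V → e V]
vveeVV => vveeeVV   [V → e V]
vveeeVV => vveeeeVV   [V → e V]
vveeeeVV => vveeeeeVV   [V → e V]
vveeeeeVV => vveeeeeeV   [V → e]
vveeeeeeV => vveeeeeee   [V → e]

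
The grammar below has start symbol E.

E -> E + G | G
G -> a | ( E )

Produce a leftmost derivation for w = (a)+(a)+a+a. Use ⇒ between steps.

E ⇒ E+G ⇒ E+G+G ⇒ E+G+G+G ⇒ G+G+G+G ⇒ (E)+G+G+G ⇒ (G)+G+G+G ⇒ (a)+G+G+G ⇒ (a)+(E)+G+G ⇒ (a)+(G)+G+G ⇒ (a)+(a)+G+G ⇒ (a)+(a)+a+G ⇒ (a)+(a)+a+a

E ⇒ E+G   [E -> E + G]
E+G ⇒ E+G+G   [E -> E + G]
E+G+G ⇒ E+G+G+G   [E -> E + G]
E+G+G+G ⇒ G+G+G+G   [E -> G]
G+G+G+G ⇒ (E)+G+G+G   [G -> ( E )]
(E)+G+G+G ⇒ (G)+G+G+G   [E -> G]
(G)+G+G+G ⇒ (a)+G+G+G   [G -> a]
(a)+G+G+G ⇒ (a)+(E)+G+G   [G -> ( E )]
(a)+(E)+G+G ⇒ (a)+(G)+G+G   [E -> G]
(a)+(G)+G+G ⇒ (a)+(a)+G+G   [G -> a]
(a)+(a)+G+G ⇒ (a)+(a)+a+G   [G -> a]
(a)+(a)+a+G ⇒ (a)+(a)+a+a   [G -> a]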